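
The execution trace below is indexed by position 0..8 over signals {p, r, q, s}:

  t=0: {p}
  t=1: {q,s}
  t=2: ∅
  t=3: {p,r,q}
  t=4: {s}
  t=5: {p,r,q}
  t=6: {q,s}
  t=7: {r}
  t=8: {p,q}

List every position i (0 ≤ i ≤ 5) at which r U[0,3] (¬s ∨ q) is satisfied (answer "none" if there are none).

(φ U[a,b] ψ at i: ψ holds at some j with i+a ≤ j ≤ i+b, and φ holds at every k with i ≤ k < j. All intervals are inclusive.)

Evaluate at each i in [0,5]:
  i=0: ✓ (rhs at j=0)
  i=1: ✓ (rhs at j=1)
  i=2: ✓ (rhs at j=2)
  i=3: ✓ (rhs at j=3)
  i=4: ✗ (lhs fails at k=4 before rhs at j=5)
  i=5: ✓ (rhs at j=5)

0, 1, 2, 3, 5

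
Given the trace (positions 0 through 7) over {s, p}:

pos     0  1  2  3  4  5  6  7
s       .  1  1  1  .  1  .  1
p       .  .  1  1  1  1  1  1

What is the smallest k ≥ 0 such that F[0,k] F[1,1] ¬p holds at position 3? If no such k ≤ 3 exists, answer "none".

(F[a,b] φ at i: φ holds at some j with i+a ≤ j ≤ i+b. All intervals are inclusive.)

none

Scan j = 3,4,… for F[1,1] ¬p:
  j=3: fails
  j=4: fails
  j=5: fails
  j=6: fails
No j in [3,6] satisfies it → none.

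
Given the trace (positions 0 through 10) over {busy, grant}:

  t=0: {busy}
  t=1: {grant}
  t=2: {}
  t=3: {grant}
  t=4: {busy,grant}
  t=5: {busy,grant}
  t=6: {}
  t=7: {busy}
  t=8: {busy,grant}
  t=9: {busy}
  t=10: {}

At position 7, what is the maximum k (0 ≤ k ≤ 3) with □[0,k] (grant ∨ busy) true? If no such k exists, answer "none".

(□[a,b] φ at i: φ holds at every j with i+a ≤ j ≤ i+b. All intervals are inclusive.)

2

(grant ∨ busy) must hold from j=7 onward; find where it first fails.
  j=7: holds
  j=8: holds
  j=9: holds
  j=10: fails
Holds on [7,9], so largest k = 2.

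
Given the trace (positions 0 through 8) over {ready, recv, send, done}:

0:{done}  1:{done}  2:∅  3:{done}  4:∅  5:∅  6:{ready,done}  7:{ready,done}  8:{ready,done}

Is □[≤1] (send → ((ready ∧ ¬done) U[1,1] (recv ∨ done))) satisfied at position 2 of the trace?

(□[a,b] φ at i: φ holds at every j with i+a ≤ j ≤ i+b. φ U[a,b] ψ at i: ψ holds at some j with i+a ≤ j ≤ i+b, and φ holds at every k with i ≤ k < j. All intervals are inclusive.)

Yes

Check (send → ((ready ∧ ¬done) U[1,1] (recv ∨ done))) at every j in [2,3]:
  j=2: antecedent false → ✓
  j=3: antecedent false → ✓
All positions satisfy it → formula holds.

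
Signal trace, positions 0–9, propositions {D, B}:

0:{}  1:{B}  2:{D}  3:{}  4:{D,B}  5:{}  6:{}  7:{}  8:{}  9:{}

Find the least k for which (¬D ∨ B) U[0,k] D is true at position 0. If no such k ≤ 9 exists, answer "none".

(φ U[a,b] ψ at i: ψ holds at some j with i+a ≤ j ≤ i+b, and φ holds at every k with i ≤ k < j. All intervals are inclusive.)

2

Need earliest j ≥ 0 with D, and (¬D ∨ B) at every k in [0,j-1].
  j=0: rhs fails.
  j=1: rhs fails.
  j=2: rhs holds; lhs holds on [0,1]. k = 2.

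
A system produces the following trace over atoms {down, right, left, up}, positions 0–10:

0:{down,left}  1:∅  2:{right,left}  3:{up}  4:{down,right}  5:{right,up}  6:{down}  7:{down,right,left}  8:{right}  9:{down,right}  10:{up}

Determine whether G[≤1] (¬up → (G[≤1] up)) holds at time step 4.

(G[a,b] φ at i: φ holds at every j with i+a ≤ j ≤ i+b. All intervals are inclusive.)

False

Check (¬up → (G[≤1] up)) at every j in [4,5]:
  j=4: antecedent true; consequent fails at 4 → ✗
  j=5: antecedent false → ✓
Fails at j=4 → formula fails.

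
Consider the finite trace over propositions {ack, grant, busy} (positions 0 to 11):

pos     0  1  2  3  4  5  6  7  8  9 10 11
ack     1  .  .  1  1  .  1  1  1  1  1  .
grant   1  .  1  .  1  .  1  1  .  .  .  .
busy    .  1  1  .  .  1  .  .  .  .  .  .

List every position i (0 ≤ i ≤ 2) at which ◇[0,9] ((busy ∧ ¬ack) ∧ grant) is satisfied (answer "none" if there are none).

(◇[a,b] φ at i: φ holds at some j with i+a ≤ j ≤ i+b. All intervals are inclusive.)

0, 1, 2

Evaluate at each i in [0,2]:
  i=0: ✓ (witness j=2)
  i=1: ✓ (witness j=2)
  i=2: ✓ (witness j=2)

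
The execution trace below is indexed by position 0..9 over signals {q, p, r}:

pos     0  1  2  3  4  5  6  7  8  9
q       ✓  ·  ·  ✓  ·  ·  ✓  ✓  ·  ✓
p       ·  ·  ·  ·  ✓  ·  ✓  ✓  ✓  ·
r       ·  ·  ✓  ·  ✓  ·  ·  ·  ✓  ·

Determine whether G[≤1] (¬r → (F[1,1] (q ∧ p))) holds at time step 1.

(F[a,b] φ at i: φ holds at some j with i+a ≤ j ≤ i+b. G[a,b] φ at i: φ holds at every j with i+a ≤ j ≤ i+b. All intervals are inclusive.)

No

Check (¬r → (F[1,1] (q ∧ p))) at every j in [1,2]:
  j=1: antecedent true; consequent fails (none in [2,2]) → ✗
  j=2: antecedent false → ✓
Fails at j=1 → formula fails.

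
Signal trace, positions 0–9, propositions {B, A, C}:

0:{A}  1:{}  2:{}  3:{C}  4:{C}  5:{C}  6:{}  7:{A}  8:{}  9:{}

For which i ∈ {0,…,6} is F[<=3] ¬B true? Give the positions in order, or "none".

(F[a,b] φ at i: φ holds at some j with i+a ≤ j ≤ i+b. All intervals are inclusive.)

Evaluate at each i in [0,6]:
  i=0: ✓ (witness j=0)
  i=1: ✓ (witness j=1)
  i=2: ✓ (witness j=2)
  i=3: ✓ (witness j=3)
  i=4: ✓ (witness j=4)
  i=5: ✓ (witness j=5)
  i=6: ✓ (witness j=6)

0, 1, 2, 3, 4, 5, 6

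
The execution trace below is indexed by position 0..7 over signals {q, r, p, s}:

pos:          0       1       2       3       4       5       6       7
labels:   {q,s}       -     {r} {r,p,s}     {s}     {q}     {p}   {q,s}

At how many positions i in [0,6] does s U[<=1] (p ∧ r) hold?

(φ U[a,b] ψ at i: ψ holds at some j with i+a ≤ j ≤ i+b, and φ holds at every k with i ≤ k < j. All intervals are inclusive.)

Evaluate at each i in [0,6]:
  i=0: ✗ (no rhs in [0,1])
  i=1: ✗ (no rhs in [1,2])
  i=2: ✗ (lhs fails at k=2 before rhs at j=3)
  i=3: ✓ (rhs at j=3)
  i=4: ✗ (no rhs in [4,5])
  i=5: ✗ (no rhs in [5,6])
  i=6: ✗ (no rhs in [6,7])
Positions where it holds: {3} → 1.

1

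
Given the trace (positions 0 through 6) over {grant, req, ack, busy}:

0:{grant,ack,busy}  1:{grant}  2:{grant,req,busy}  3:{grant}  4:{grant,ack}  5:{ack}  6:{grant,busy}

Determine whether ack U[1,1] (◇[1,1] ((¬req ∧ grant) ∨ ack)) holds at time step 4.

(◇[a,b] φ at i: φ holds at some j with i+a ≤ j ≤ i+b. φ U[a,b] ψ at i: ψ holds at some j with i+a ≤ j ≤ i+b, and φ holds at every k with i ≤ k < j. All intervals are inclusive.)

Need some j in [5,5] with ◇[1,1] ((¬req ∧ grant) ∨ ack), and ack at every k in [4,j-1].
  j=5: ◇[1,1] ((¬req ∧ grant) ∨ ack) holds; ack holds at every k in [4,4] → satisfied.

Yes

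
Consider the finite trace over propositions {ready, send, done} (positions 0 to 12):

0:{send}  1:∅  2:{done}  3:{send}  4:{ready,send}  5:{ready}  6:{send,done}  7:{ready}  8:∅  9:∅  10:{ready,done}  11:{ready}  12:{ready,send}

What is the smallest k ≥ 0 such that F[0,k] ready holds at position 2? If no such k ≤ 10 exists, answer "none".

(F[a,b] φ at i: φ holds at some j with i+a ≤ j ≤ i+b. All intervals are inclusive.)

2

Scan j = 2,3,… for ready:
  j=2: fails
  j=3: fails
  j=4: holds
First hit at j=4, so smallest k = 4-2 = 2.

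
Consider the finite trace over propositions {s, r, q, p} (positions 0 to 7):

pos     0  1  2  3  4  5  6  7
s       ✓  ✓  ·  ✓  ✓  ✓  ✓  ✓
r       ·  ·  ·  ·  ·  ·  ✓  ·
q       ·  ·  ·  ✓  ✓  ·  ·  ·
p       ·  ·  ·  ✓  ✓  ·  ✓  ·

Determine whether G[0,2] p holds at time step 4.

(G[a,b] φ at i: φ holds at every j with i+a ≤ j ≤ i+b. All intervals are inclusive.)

Check p at every j in [4,6]:
  j=4: true
  j=5: false
  j=6: true
Fails at j=5 → formula fails.

Does not hold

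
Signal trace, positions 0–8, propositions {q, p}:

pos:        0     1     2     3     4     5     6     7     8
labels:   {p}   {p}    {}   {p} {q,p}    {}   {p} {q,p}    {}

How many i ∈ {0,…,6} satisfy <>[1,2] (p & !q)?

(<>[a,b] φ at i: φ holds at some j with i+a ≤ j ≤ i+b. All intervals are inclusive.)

Evaluate at each i in [0,6]:
  i=0: ✓ (witness j=1)
  i=1: ✓ (witness j=3)
  i=2: ✓ (witness j=3)
  i=3: ✗ (none in [4,5])
  i=4: ✓ (witness j=6)
  i=5: ✓ (witness j=6)
  i=6: ✗ (none in [7,8])
Positions where it holds: {0, 1, 2, 4, 5} → 5.

5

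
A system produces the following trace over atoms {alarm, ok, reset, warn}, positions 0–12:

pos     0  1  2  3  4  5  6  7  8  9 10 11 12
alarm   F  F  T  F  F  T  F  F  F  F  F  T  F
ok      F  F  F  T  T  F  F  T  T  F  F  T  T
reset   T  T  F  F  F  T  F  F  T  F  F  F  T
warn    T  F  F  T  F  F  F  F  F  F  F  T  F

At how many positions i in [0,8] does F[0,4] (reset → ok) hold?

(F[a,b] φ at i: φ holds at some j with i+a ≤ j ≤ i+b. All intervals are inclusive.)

Evaluate at each i in [0,8]:
  i=0: ✓ (witness j=2)
  i=1: ✓ (witness j=2)
  i=2: ✓ (witness j=2)
  i=3: ✓ (witness j=3)
  i=4: ✓ (witness j=4)
  i=5: ✓ (witness j=6)
  i=6: ✓ (witness j=6)
  i=7: ✓ (witness j=7)
  i=8: ✓ (witness j=8)
Positions where it holds: {0, 1, 2, 3, 4, 5, 6, 7, 8} → 9.

9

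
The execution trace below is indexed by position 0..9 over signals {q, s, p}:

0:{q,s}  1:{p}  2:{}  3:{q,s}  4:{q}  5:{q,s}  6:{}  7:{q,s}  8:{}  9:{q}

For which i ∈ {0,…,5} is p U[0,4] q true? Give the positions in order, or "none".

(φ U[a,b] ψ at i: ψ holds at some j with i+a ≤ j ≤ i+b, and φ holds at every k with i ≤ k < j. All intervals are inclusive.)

Evaluate at each i in [0,5]:
  i=0: ✓ (rhs at j=0)
  i=1: ✗ (lhs fails at k=2 before rhs at j=3)
  i=2: ✗ (lhs fails at k=2 before rhs at j=3)
  i=3: ✓ (rhs at j=3)
  i=4: ✓ (rhs at j=4)
  i=5: ✓ (rhs at j=5)

0, 3, 4, 5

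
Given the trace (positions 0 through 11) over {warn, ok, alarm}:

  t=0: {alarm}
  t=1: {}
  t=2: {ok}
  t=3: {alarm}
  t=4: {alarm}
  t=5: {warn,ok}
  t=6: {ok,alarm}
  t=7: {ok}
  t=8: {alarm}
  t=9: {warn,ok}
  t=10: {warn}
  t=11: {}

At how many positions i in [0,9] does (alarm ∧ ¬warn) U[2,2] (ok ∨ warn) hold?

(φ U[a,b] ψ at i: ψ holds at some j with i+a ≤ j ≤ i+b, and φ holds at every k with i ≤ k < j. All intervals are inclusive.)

1

Evaluate at each i in [0,9]:
  i=0: ✗ (lhs fails at k=1 before rhs at j=2)
  i=1: ✗ (no rhs in [3,3])
  i=2: ✗ (no rhs in [4,4])
  i=3: ✓ (rhs at j=5; lhs holds on [3,4])
  i=4: ✗ (lhs fails at k=5 before rhs at j=6)
  i=5: ✗ (lhs fails at k=5 before rhs at j=7)
  i=6: ✗ (no rhs in [8,8])
  i=7: ✗ (lhs fails at k=7 before rhs at j=9)
  i=8: ✗ (lhs fails at k=9 before rhs at j=10)
  i=9: ✗ (no rhs in [11,11])
Positions where it holds: {3} → 1.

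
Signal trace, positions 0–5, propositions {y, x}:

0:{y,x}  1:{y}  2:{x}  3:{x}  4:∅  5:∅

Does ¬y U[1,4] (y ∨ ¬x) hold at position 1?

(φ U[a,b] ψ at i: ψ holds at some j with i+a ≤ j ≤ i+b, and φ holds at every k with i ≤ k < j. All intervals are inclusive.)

Need some j in [2,5] with (y ∨ ¬x), and ¬y at every k in [1,j-1].
  j=2: (y ∨ ¬x) false.
  j=3: (y ∨ ¬x) false.
  j=4: (y ∨ ¬x) holds, but ¬y fails at k=1 → not this j.
  j=5: (y ∨ ¬x) holds, but ¬y fails at k=1 → not this j.
No j in the window works → until fails.

False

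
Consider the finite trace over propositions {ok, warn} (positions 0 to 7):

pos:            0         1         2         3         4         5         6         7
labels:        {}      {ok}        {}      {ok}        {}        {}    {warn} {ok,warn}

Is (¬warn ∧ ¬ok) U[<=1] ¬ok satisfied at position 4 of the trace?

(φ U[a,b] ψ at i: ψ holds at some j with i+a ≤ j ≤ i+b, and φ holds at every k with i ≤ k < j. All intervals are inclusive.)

Need some j in [4,5] with ¬ok, and (¬warn ∧ ¬ok) at every k in [4,j-1].
  j=4: ¬ok holds; no prefix to check → satisfied.

True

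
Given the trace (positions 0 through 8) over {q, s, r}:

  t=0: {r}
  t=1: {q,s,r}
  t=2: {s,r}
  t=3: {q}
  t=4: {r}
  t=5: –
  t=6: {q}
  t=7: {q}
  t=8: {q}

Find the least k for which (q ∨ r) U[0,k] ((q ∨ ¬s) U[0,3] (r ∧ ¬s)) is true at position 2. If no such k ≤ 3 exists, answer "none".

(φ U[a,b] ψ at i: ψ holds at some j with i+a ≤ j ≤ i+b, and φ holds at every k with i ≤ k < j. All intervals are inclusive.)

1

Need earliest j ≥ 2 with ((q ∨ ¬s) U[0,3] (r ∧ ¬s)), and (q ∨ r) at every k in [2,j-1].
  j=2: rhs fails.
  j=3: rhs holds; lhs holds on [2,2]. k = 1.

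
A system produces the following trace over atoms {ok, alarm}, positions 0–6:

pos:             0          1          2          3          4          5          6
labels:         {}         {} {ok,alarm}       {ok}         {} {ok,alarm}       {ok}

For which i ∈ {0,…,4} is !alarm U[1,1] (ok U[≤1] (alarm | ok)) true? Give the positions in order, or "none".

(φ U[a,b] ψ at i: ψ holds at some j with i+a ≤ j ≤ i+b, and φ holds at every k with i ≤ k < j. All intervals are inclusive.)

1, 4

Evaluate at each i in [0,4]:
  i=0: ✗ (no rhs in [1,1])
  i=1: ✓ (rhs at j=2; lhs holds on [1,1])
  i=2: ✗ (lhs fails at k=2 before rhs at j=3)
  i=3: ✗ (no rhs in [4,4])
  i=4: ✓ (rhs at j=5; lhs holds on [4,4])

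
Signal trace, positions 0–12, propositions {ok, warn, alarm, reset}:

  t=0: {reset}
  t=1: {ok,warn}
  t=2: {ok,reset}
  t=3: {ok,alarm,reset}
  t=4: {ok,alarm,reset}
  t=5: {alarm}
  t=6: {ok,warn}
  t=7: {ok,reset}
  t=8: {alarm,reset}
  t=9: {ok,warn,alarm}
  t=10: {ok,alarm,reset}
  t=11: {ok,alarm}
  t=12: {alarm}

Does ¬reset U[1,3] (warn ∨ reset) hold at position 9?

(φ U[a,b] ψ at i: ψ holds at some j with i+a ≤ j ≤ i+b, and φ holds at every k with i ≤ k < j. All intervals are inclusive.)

True

Need some j in [10,12] with (warn ∨ reset), and ¬reset at every k in [9,j-1].
  j=10: (warn ∨ reset) holds; ¬reset holds at every k in [9,9] → satisfied.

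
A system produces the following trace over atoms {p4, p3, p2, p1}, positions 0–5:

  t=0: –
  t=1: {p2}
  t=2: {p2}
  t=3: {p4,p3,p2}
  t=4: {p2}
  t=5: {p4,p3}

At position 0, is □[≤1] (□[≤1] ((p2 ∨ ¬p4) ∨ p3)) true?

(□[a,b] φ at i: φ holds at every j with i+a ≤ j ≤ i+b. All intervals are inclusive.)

Holds

Check □[≤1] ((p2 ∨ ¬p4) ∨ p3) at every j in [0,1]:
  j=0: holds on [0,1]
  j=1: holds on [1,2]
All positions satisfy it → formula holds.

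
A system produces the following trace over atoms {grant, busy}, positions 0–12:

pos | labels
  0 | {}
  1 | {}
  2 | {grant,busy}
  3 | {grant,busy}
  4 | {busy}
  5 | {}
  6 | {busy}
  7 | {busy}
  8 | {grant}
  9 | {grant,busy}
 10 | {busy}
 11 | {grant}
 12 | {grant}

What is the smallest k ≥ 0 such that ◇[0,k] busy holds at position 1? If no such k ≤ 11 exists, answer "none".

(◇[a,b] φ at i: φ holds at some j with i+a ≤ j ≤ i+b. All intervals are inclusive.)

1

Scan j = 1,2,… for busy:
  j=1: fails
  j=2: holds
First hit at j=2, so smallest k = 2-1 = 1.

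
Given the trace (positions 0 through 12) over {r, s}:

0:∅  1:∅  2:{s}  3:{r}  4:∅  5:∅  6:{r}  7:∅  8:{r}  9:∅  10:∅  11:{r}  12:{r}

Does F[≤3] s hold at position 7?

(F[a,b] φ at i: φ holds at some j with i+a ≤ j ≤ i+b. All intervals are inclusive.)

Check s at each j in [7,10]:
  j=7: false
  j=8: false
  j=9: false
  j=10: false
No position in the window satisfies it → formula fails.

Does not hold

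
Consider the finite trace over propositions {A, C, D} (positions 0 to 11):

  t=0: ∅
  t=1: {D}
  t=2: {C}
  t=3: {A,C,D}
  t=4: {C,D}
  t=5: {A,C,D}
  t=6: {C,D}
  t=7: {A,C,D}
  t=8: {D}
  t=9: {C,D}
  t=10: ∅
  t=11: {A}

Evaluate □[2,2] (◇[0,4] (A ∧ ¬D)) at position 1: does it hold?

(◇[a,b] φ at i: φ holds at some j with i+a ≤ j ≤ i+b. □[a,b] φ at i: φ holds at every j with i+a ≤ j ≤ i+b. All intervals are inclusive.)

False

Check ◇[0,4] (A ∧ ¬D) at every j in [3,3]:
  j=3: fails (none in [3,7])
Fails at j=3 → formula fails.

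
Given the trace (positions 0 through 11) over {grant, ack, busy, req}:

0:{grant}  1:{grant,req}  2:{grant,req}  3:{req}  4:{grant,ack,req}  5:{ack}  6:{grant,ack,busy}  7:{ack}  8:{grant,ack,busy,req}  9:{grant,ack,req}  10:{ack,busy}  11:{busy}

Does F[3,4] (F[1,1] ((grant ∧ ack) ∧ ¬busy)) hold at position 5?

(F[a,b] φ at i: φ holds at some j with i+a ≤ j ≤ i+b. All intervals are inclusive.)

Check F[1,1] ((grant ∧ ack) ∧ ¬busy) at each j in [8,9]:
  j=8: holds (witness at 9)
  j=9: fails (none in [10,10])
Found at j=8 → formula holds.

Yes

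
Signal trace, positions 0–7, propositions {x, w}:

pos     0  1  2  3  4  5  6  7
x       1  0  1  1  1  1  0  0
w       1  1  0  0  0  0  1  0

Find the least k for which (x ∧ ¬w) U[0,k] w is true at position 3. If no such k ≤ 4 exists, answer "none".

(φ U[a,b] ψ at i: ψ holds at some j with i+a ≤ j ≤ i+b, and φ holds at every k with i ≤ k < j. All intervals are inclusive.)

3

Need earliest j ≥ 3 with w, and (x ∧ ¬w) at every k in [3,j-1].
  j=3: rhs fails.
  j=4: rhs fails.
  j=5: rhs fails.
  j=6: rhs holds; lhs holds on [3,5]. k = 3.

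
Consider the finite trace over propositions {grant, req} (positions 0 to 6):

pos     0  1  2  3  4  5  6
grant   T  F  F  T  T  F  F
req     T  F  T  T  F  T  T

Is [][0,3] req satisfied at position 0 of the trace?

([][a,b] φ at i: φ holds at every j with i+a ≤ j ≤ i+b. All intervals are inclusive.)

Check req at every j in [0,3]:
  j=0: true
  j=1: false
  j=2: true
  j=3: true
Fails at j=1 → formula fails.

False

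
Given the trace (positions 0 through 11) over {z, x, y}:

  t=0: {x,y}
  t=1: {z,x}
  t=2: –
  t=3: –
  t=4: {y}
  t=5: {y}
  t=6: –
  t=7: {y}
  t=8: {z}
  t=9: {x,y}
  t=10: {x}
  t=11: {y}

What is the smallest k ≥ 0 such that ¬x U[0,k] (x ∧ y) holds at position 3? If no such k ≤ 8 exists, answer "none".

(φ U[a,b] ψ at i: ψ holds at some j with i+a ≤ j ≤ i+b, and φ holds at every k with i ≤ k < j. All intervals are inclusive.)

Need earliest j ≥ 3 with (x ∧ y), and ¬x at every k in [3,j-1].
  j=3: rhs fails.
  j=4: rhs fails.
  j=5: rhs fails.
  j=6: rhs fails.
  j=7: rhs fails.
  j=8: rhs fails.
  j=9: rhs holds; lhs holds on [3,8]. k = 6.

6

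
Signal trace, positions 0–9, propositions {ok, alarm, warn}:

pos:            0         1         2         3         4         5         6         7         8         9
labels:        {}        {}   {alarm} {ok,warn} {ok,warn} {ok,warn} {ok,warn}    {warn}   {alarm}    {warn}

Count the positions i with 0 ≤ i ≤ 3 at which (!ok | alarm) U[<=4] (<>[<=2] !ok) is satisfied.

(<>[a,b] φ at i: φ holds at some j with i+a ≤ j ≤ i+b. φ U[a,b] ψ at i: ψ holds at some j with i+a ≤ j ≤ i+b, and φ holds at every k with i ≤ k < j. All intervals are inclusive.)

3

Evaluate at each i in [0,3]:
  i=0: ✓ (rhs at j=0)
  i=1: ✓ (rhs at j=1)
  i=2: ✓ (rhs at j=2)
  i=3: ✗ (lhs fails at k=3 before rhs at j=5)
Positions where it holds: {0, 1, 2} → 3.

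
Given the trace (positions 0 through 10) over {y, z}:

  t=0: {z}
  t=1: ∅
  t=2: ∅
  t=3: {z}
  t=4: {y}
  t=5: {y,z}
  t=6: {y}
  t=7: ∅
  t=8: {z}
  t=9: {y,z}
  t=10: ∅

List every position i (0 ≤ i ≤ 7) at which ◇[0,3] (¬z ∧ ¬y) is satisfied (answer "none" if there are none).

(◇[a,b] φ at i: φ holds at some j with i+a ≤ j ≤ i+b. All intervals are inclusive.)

Evaluate at each i in [0,7]:
  i=0: ✓ (witness j=1)
  i=1: ✓ (witness j=1)
  i=2: ✓ (witness j=2)
  i=3: ✗ (none in [3,6])
  i=4: ✓ (witness j=7)
  i=5: ✓ (witness j=7)
  i=6: ✓ (witness j=7)
  i=7: ✓ (witness j=7)

0, 1, 2, 4, 5, 6, 7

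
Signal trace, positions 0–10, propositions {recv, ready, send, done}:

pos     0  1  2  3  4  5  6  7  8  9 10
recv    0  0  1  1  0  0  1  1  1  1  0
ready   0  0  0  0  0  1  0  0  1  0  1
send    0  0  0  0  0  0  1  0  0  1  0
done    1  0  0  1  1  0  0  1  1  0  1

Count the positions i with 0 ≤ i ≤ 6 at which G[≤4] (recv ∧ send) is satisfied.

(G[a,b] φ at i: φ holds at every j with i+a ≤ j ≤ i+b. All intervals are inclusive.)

0

Evaluate at each i in [0,6]:
  i=0: ✗ (fails at j=0)
  i=1: ✗ (fails at j=1)
  i=2: ✗ (fails at j=2)
  i=3: ✗ (fails at j=3)
  i=4: ✗ (fails at j=4)
  i=5: ✗ (fails at j=5)
  i=6: ✗ (fails at j=7)
Positions where it holds: {} → 0.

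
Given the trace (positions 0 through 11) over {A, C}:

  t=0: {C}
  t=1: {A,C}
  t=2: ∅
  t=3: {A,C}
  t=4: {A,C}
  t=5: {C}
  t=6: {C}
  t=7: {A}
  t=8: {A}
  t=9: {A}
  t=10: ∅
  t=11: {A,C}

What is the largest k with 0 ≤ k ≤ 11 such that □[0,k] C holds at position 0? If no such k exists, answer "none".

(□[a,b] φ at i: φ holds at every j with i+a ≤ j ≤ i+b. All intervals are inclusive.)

C must hold from j=0 onward; find where it first fails.
  j=0: holds
  j=1: holds
  j=2: fails
Holds on [0,1], so largest k = 1.

1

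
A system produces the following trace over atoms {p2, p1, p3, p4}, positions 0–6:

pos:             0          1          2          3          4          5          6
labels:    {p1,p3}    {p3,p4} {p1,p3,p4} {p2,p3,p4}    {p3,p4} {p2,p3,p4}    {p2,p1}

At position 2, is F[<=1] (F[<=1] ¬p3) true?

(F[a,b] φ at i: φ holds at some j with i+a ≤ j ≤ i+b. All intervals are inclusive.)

Check F[<=1] ¬p3 at each j in [2,3]:
  j=2: fails (none in [2,3])
  j=3: fails (none in [3,4])
No position in the window satisfies it → formula fails.

False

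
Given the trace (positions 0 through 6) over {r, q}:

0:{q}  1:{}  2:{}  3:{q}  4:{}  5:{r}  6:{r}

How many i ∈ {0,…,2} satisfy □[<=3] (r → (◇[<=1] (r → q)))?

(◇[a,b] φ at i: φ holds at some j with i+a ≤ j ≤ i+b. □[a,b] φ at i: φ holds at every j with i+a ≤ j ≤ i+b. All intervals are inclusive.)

2

Evaluate at each i in [0,2]:
  i=0: ✓ (all of [0,3])
  i=1: ✓ (all of [1,4])
  i=2: ✗ (fails at j=5)
Positions where it holds: {0, 1} → 2.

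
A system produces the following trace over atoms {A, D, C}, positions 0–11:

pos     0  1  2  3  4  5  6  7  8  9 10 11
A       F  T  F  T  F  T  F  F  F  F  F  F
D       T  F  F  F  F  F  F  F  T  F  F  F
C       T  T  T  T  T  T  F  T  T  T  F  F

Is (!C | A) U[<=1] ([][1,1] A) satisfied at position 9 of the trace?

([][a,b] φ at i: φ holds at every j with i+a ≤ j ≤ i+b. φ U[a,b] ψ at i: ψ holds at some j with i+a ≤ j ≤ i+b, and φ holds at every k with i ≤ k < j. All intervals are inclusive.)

Does not hold

Need some j in [9,10] with [][1,1] A, and (!C | A) at every k in [9,j-1].
  j=9: [][1,1] A — fails at 10.
  j=10: [][1,1] A — fails at 11.
No j in the window works → until fails.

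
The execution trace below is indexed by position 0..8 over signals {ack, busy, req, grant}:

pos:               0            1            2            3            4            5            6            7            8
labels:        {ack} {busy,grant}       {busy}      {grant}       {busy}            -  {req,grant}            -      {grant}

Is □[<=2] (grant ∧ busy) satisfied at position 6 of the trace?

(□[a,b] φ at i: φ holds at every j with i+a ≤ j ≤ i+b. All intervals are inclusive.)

Check (grant ∧ busy) at every j in [6,8]:
  j=6: false
  j=7: false
  j=8: false
Fails at j=6 → formula fails.

False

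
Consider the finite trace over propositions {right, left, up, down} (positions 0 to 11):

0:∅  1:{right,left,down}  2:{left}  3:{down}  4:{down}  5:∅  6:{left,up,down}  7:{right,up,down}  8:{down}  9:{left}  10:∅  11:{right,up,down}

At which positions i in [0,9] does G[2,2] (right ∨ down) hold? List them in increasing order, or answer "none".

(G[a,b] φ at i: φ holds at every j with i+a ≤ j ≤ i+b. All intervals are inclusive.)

Evaluate at each i in [0,9]:
  i=0: ✗ (fails at j=2)
  i=1: ✓ (all of [3,3])
  i=2: ✓ (all of [4,4])
  i=3: ✗ (fails at j=5)
  i=4: ✓ (all of [6,6])
  i=5: ✓ (all of [7,7])
  i=6: ✓ (all of [8,8])
  i=7: ✗ (fails at j=9)
  i=8: ✗ (fails at j=10)
  i=9: ✓ (all of [11,11])

1, 2, 4, 5, 6, 9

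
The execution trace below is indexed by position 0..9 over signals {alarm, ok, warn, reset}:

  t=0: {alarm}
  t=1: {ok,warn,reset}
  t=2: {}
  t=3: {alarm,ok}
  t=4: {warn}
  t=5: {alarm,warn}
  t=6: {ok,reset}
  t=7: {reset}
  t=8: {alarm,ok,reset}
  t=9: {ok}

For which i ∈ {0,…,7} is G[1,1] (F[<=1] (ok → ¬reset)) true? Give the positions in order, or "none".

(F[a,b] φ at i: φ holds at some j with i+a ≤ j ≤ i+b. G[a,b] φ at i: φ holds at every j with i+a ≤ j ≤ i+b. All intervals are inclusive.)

0, 1, 2, 3, 4, 5, 6, 7

Evaluate at each i in [0,7]:
  i=0: ✓ (all of [1,1])
  i=1: ✓ (all of [2,2])
  i=2: ✓ (all of [3,3])
  i=3: ✓ (all of [4,4])
  i=4: ✓ (all of [5,5])
  i=5: ✓ (all of [6,6])
  i=6: ✓ (all of [7,7])
  i=7: ✓ (all of [8,8])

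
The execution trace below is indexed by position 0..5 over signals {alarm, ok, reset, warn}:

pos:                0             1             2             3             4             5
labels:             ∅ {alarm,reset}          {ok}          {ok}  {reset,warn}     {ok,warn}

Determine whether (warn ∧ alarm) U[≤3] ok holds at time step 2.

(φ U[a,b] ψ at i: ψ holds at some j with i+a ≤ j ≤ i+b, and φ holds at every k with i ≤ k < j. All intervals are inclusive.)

Need some j in [2,5] with ok, and (warn ∧ alarm) at every k in [2,j-1].
  j=2: ok holds; no prefix to check → satisfied.

Yes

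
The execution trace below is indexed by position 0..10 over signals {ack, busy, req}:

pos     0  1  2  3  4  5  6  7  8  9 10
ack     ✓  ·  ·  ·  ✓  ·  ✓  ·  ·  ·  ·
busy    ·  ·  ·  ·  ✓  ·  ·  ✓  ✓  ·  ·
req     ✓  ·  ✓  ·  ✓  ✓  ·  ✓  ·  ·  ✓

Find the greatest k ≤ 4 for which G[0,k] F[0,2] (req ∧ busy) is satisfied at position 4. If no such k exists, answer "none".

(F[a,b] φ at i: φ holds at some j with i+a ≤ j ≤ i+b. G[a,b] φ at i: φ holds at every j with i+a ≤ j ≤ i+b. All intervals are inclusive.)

F[0,2] (req ∧ busy) must hold from j=4 onward; find where it first fails.
  j=4: holds
  j=5: holds
  j=6: holds
  j=7: holds
  j=8: fails
Holds on [4,7], so largest k = 3.

3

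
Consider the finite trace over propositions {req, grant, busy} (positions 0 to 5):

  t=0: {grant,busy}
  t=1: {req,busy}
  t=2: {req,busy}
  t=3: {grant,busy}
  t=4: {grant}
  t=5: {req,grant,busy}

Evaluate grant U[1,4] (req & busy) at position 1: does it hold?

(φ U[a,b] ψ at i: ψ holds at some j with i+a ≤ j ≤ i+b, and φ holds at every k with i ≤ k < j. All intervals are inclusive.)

Need some j in [2,5] with (req & busy), and grant at every k in [1,j-1].
  j=2: (req & busy) holds, but grant fails at k=1 → not this j.
  j=3: (req & busy) false.
  j=4: (req & busy) false.
  j=5: (req & busy) holds, but grant fails at k=1 → not this j.
No j in the window works → until fails.

Does not hold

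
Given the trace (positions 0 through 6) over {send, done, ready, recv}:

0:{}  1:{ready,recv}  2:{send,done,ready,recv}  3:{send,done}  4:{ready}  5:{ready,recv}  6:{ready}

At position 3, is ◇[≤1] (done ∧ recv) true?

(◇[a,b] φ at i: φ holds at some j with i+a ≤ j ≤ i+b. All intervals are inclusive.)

False

Check (done ∧ recv) at each j in [3,4]:
  j=3: false
  j=4: false
No position in the window satisfies it → formula fails.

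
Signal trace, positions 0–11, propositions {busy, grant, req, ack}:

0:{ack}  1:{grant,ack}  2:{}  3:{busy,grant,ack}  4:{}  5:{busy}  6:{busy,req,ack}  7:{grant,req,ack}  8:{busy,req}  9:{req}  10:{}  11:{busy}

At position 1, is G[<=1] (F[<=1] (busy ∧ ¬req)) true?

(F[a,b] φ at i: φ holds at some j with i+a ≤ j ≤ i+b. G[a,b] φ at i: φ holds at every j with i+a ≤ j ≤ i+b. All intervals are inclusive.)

Check F[<=1] (busy ∧ ¬req) at every j in [1,2]:
  j=1: fails (none in [1,2])
  j=2: holds (witness at 3)
Fails at j=1 → formula fails.

False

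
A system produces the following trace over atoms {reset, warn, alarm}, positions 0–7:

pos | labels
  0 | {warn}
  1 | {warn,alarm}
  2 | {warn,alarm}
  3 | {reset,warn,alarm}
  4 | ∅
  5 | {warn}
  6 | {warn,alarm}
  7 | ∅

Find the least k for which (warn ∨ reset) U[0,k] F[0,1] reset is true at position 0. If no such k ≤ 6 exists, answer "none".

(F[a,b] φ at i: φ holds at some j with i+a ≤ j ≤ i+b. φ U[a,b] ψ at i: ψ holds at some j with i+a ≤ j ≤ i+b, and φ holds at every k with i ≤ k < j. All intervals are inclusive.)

2

Need earliest j ≥ 0 with F[0,1] reset, and (warn ∨ reset) at every k in [0,j-1].
  j=0: rhs fails.
  j=1: rhs fails.
  j=2: rhs holds; lhs holds on [0,1]. k = 2.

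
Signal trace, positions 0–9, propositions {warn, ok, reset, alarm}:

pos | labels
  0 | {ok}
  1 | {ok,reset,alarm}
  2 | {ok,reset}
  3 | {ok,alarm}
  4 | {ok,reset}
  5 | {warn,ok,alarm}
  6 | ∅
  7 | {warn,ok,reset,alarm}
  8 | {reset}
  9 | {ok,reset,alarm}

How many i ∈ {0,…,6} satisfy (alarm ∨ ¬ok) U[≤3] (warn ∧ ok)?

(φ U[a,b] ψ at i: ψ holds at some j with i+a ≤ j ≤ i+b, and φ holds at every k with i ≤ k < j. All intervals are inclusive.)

2

Evaluate at each i in [0,6]:
  i=0: ✗ (no rhs in [0,3])
  i=1: ✗ (no rhs in [1,4])
  i=2: ✗ (lhs fails at k=2 before rhs at j=5)
  i=3: ✗ (lhs fails at k=4 before rhs at j=5)
  i=4: ✗ (lhs fails at k=4 before rhs at j=5)
  i=5: ✓ (rhs at j=5)
  i=6: ✓ (rhs at j=7; lhs holds on [6,6])
Positions where it holds: {5, 6} → 2.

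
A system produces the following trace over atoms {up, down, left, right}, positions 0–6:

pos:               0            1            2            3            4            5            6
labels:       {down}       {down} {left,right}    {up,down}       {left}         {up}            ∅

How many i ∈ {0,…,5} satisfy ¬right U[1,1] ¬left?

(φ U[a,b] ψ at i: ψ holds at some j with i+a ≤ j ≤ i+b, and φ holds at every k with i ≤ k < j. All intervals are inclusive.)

3

Evaluate at each i in [0,5]:
  i=0: ✓ (rhs at j=1; lhs holds on [0,0])
  i=1: ✗ (no rhs in [2,2])
  i=2: ✗ (lhs fails at k=2 before rhs at j=3)
  i=3: ✗ (no rhs in [4,4])
  i=4: ✓ (rhs at j=5; lhs holds on [4,4])
  i=5: ✓ (rhs at j=6; lhs holds on [5,5])
Positions where it holds: {0, 4, 5} → 3.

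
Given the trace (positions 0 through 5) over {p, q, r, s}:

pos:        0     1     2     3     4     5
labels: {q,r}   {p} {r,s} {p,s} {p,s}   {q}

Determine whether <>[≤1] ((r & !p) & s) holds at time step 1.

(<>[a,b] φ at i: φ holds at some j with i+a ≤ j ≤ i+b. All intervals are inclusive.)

Holds

Check ((r & !p) & s) at each j in [1,2]:
  j=1: false
  j=2: true
Found at j=2 → formula holds.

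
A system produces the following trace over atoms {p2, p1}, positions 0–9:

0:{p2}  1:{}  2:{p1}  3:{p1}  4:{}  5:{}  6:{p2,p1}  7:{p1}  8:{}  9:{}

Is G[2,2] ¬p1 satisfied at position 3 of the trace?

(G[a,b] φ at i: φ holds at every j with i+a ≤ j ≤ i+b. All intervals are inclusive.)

True

Check ¬p1 at every j in [5,5]:
  j=5: true
All positions satisfy it → formula holds.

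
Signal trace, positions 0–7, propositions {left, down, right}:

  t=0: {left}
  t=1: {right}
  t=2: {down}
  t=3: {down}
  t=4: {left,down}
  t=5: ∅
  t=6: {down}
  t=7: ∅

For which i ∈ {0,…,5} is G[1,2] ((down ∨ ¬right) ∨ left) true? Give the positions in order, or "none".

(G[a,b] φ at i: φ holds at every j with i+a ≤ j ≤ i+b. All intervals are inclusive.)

Evaluate at each i in [0,5]:
  i=0: ✗ (fails at j=1)
  i=1: ✓ (all of [2,3])
  i=2: ✓ (all of [3,4])
  i=3: ✓ (all of [4,5])
  i=4: ✓ (all of [5,6])
  i=5: ✓ (all of [6,7])

1, 2, 3, 4, 5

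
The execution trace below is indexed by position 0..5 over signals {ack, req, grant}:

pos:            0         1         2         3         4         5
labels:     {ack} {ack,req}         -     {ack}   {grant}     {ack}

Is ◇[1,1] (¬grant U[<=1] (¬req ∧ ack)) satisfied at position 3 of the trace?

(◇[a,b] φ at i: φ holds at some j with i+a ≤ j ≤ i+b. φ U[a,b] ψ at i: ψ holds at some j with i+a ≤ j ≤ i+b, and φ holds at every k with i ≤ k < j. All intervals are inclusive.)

False

Check (¬grant U[<=1] (¬req ∧ ack)) at each j in [4,4]:
  j=4: fails
No position in the window satisfies it → formula fails.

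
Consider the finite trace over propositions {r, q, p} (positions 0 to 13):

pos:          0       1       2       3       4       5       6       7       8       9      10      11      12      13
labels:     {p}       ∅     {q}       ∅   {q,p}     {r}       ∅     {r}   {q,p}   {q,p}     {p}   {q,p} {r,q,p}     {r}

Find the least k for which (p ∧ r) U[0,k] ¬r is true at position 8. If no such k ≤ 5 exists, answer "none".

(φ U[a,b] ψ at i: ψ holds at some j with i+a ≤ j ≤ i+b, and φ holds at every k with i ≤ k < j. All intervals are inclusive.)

Need earliest j ≥ 8 with ¬r, and (p ∧ r) at every k in [8,j-1].
  j=8: rhs holds (empty prefix). k = 0.

0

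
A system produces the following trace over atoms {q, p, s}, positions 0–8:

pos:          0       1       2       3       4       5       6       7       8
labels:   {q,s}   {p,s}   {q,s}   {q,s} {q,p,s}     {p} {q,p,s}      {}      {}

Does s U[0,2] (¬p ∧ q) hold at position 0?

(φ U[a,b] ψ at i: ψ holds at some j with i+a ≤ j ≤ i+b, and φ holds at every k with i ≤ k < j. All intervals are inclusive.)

Need some j in [0,2] with (¬p ∧ q), and s at every k in [0,j-1].
  j=0: (¬p ∧ q) holds; no prefix to check → satisfied.

True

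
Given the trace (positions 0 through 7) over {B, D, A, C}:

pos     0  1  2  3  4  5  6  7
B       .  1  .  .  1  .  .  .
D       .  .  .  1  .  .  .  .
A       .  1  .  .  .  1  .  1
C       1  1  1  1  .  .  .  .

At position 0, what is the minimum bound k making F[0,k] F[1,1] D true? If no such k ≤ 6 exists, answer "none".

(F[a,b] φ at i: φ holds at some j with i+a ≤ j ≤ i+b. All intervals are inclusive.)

Scan j = 0,1,… for F[1,1] D:
  j=0: fails
  j=1: fails
  j=2: holds
First hit at j=2, so smallest k = 2-0 = 2.

2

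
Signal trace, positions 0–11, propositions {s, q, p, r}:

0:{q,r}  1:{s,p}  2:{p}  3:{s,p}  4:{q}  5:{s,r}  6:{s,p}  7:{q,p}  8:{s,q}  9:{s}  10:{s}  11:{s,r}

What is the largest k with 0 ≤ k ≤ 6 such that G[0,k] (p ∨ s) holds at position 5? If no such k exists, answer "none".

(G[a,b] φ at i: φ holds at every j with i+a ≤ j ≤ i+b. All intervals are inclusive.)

(p ∨ s) must hold from j=5 onward; find where it first fails.
  j=5: holds
  j=6: holds
  j=7: holds
  j=8: holds
  j=9: holds
  j=10: holds
  j=11: holds
Holds through j=11; largest k = 6.

6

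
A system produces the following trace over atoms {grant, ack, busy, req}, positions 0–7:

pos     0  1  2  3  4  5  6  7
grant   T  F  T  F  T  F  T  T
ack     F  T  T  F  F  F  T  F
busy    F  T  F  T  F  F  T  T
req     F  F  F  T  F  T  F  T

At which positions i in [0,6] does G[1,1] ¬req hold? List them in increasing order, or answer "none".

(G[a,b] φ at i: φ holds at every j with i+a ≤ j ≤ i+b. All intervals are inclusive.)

0, 1, 3, 5

Evaluate at each i in [0,6]:
  i=0: ✓ (all of [1,1])
  i=1: ✓ (all of [2,2])
  i=2: ✗ (fails at j=3)
  i=3: ✓ (all of [4,4])
  i=4: ✗ (fails at j=5)
  i=5: ✓ (all of [6,6])
  i=6: ✗ (fails at j=7)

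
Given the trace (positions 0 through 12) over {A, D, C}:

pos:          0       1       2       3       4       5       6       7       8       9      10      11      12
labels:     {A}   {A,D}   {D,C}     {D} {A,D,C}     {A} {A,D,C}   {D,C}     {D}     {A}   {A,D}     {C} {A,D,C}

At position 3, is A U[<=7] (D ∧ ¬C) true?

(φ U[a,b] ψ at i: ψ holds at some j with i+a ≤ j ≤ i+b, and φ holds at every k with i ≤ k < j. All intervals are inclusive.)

Need some j in [3,10] with (D ∧ ¬C), and A at every k in [3,j-1].
  j=3: (D ∧ ¬C) holds; no prefix to check → satisfied.

Yes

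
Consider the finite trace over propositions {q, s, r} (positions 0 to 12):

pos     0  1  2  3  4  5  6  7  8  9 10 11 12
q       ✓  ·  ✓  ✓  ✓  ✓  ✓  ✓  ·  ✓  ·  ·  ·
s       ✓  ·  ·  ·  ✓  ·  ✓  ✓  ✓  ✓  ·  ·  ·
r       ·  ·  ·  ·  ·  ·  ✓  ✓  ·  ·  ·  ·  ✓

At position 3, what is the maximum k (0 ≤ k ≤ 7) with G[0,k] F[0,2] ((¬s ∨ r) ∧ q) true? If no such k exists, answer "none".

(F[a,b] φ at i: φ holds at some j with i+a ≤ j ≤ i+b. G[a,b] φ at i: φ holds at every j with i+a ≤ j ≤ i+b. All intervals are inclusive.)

F[0,2] ((¬s ∨ r) ∧ q) must hold from j=3 onward; find where it first fails.
  j=3: holds
  j=4: holds
  j=5: holds
  j=6: holds
  j=7: holds
  j=8: fails
Holds on [3,7], so largest k = 4.

4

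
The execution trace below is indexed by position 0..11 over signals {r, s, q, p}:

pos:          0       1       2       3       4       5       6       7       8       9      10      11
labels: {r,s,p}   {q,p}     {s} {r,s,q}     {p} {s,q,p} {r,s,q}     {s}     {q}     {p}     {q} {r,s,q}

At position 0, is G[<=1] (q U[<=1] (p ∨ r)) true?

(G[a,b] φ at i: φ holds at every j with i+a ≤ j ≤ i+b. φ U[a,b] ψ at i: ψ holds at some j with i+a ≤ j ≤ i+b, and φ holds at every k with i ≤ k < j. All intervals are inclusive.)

True

Check (q U[<=1] (p ∨ r)) at every j in [0,1]:
  j=0: holds
  j=1: holds
All positions satisfy it → formula holds.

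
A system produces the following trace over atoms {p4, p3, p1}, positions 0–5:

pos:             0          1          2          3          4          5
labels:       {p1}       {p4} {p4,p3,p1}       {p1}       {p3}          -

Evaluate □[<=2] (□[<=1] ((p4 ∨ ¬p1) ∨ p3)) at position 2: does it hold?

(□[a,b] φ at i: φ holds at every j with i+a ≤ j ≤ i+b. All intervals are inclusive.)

Check □[<=1] ((p4 ∨ ¬p1) ∨ p3) at every j in [2,4]:
  j=2: fails at 3
  j=3: fails at 3
  j=4: holds on [4,5]
Fails at j=2 → formula fails.

Does not hold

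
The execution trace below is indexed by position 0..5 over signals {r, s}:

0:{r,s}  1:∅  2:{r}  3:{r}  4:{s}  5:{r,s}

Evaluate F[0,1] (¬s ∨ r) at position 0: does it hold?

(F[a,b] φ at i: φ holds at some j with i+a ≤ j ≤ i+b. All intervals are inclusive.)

Check (¬s ∨ r) at each j in [0,1]:
  j=0: true
  j=1: true
Found at j=0 → formula holds.

True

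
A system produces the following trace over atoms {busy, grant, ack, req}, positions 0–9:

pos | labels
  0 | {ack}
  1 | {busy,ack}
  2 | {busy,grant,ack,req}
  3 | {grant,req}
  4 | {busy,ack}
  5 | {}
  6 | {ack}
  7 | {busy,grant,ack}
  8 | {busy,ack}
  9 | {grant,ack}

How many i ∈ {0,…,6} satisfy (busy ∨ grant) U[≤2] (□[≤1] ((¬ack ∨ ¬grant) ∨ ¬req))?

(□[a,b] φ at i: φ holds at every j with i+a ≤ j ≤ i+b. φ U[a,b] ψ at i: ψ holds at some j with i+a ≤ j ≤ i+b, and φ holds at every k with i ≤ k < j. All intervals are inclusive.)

7

Evaluate at each i in [0,6]:
  i=0: ✓ (rhs at j=0)
  i=1: ✓ (rhs at j=3; lhs holds on [1,2])
  i=2: ✓ (rhs at j=3; lhs holds on [2,2])
  i=3: ✓ (rhs at j=3)
  i=4: ✓ (rhs at j=4)
  i=5: ✓ (rhs at j=5)
  i=6: ✓ (rhs at j=6)
Positions where it holds: {0, 1, 2, 3, 4, 5, 6} → 7.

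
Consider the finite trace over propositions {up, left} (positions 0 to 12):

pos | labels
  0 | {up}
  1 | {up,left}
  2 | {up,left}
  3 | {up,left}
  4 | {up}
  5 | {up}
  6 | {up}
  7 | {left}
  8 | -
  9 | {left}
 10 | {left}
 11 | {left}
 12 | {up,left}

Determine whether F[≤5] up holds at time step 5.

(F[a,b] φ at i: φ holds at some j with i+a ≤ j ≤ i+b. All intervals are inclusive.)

Yes

Check up at each j in [5,10]:
  j=5: true
  j=6: true
  j=7: false
  j=8: false
  j=9: false
  j=10: false
Found at j=5 → formula holds.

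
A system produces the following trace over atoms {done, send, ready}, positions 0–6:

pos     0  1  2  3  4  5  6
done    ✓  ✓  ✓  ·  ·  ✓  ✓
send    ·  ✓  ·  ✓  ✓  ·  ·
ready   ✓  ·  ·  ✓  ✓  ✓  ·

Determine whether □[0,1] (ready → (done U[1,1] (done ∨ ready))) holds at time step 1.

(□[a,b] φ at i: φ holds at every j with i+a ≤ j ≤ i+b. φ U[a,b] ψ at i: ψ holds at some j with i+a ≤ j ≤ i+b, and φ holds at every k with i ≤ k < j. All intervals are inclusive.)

Holds

Check (ready → (done U[1,1] (done ∨ ready))) at every j in [1,2]:
  j=1: antecedent false → ✓
  j=2: antecedent false → ✓
All positions satisfy it → formula holds.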